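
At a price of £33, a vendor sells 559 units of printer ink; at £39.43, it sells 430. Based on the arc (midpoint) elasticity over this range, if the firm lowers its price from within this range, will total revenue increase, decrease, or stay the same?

Arc ε = (-129/6.43)(36.22/494.5) ≈ -1.469.
|ε| = 1.47 > 1, so demand is elastic. A price cut therefore raises total revenue.

increase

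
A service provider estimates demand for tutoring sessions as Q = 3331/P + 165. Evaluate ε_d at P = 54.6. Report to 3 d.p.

At P = 54.6, Q = 226.007.
dQ/dP = −3331/P² = -1.117.
ε = (dQ/dP)(P/Q) = (-1.117)(54.6/226.007).
|ε| < 1, so demand is inelastic at this price.

-0.270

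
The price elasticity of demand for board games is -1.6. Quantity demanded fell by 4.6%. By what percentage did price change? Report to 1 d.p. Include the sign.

%ΔP ≈ %ΔQ / ε = (-4.6%)/(-1.6) = 2.87%.

2.9%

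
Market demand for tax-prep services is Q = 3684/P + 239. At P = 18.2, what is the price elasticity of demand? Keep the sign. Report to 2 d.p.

-0.46

At P = 18.2, Q = 441.418.
dQ/dP = −3684/P² = -11.122.
ε = (dQ/dP)(P/Q) = (-11.122)(18.2/441.418).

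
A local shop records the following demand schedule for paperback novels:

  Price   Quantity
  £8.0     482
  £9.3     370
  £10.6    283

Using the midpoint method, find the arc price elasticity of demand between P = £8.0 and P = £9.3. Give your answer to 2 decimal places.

At P = 8.0, Q = 482; at P = 9.3, Q = 370.
ΔQ = -112, ΔP = 1.3. Midpoints: P̄ = 8.65, Q̄ = 426.0.
ε = (ΔQ/ΔP)(P̄/Q̄) = (-112/1.3)(8.65/426.0).

-1.75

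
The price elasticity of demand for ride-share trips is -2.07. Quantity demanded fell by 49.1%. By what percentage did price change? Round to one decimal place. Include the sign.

23.7%

%ΔP ≈ %ΔQ / ε = (-49.1%)/(-2.07) = 23.72%.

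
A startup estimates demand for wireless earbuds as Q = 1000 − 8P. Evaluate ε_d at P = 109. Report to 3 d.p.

At P = 109, Q = 128.
dQ/dP = −8.
ε = (dQ/dP)(P/Q) = (-8)(109/128).

-6.813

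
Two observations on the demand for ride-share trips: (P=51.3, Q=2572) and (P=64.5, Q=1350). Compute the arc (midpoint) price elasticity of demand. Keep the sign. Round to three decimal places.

-2.733

ΔQ = 1350 − 2572 = -1222; ΔP = 64.5 − 51.3 = 13.2.
Midpoints: P̄ = 57.90, Q̄ = 1961.0.
ε = (ΔQ/ΔP)(P̄/Q̄) = (-1222/13.2)(57.90/1961.0).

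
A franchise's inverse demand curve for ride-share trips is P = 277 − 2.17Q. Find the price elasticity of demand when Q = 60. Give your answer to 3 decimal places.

-1.127

At Q = 60, P = 277 − 2.17(60) = 146.80.
dP/dQ = −2.17, so dQ/dP = 1/(−2.17) = -0.461.
ε = (dQ/dP)(P/Q) = (-0.461)(146.80/60).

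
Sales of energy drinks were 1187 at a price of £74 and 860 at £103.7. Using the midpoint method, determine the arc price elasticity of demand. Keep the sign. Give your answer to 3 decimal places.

-0.956

ΔQ = 860 − 1187 = -327; ΔP = 103.7 − 74 = 29.7.
Midpoints: P̄ = 88.85, Q̄ = 1023.5.
ε = (ΔQ/ΔP)(P̄/Q̄) = (-327/29.7)(88.85/1023.5).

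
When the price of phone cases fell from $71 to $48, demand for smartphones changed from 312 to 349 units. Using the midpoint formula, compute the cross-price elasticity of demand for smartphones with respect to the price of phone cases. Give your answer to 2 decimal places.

ΔQ_x = 349 − 312 = 37; ΔP_y = 48 − 71 = -23.
Midpoints: P̄_y = 59.50, Q̄_x = 330.5.
ε_xy = (ΔQ_x/ΔP_y)(P̄_y/Q̄_x) = (37/-23)(59.50/330.5).

-0.29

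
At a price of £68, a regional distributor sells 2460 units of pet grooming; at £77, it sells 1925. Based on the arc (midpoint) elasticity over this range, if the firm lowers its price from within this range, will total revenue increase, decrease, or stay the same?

increase

Arc ε = (-535/9)(72.50/2192.5) ≈ -1.966.
|ε| = 1.97 > 1, so demand is elastic. A price cut therefore raises total revenue.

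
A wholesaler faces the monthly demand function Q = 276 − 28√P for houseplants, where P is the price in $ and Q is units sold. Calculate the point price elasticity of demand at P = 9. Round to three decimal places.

-0.219

At P = 9, Q = 192.
dQ/dP = −28/(2√P) = -4.667.
ε = (dQ/dP)(P/Q) = (-4.667)(9/192).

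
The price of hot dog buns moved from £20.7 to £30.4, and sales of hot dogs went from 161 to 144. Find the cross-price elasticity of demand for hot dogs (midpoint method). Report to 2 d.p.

ΔQ_x = 144 − 161 = -17; ΔP_y = 30.4 − 20.7 = 9.7.
Midpoints: P̄_y = 25.55, Q̄_x = 152.5.
ε_xy = (ΔQ_x/ΔP_y)(P̄_y/Q̄_x) = (-17/9.7)(25.55/152.5).
ε_xy < 0, so the goods are complements.

-0.29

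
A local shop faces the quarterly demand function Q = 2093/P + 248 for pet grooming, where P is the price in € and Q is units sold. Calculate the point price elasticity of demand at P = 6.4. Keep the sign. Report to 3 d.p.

At P = 6.4, Q = 575.031.
dQ/dP = −2093/P² = -51.099.
ε = (dQ/dP)(P/Q) = (-51.099)(6.4/575.031).

-0.569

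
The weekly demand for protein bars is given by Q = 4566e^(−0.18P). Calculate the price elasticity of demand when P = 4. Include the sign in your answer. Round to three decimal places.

-0.720

At P = 4, Q = 2222.511.
dQ/dP = −0.18·4566e^(−0.18P) = −0.18Q = -400.052.
ε = (dQ/dP)(P/Q) = (-400.052)(4/2222.511).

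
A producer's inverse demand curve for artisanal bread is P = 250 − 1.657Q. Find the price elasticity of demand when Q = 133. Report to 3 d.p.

-0.134

At Q = 133, P = 250 − 1.657(133) = 29.62.
dP/dQ = −1.657, so dQ/dP = 1/(−1.657) = -0.604.
ε = (dQ/dP)(P/Q) = (-0.604)(29.62/133).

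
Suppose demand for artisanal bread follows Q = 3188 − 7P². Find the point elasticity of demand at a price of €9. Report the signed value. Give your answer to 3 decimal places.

-0.433

At P = 9, Q = 2621.
dQ/dP = −14P = -126.
ε = (dQ/dP)(P/Q) = (-126)(9/2621).
|ε| < 1, so demand is inelastic at this price.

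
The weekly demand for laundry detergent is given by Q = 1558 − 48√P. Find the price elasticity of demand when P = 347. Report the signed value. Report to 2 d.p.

-0.67

At P = 347, Q = 663.859.
dQ/dP = −48/(2√P) = -1.288.
ε = (dQ/dP)(P/Q) = (-1.288)(347/663.859).
|ε| < 1, so demand is inelastic at this price.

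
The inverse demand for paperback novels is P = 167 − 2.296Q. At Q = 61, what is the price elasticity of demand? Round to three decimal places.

At Q = 61, P = 167 − 2.296(61) = 26.94.
dP/dQ = −2.296, so dQ/dP = 1/(−2.296) = -0.436.
ε = (dQ/dP)(P/Q) = (-0.436)(26.94/61).

-0.192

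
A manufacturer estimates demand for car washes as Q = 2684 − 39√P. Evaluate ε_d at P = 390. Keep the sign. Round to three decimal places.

At P = 390, Q = 1913.812.
dQ/dP = −39/(2√P) = -0.987.
ε = (dQ/dP)(P/Q) = (-0.987)(390/1913.812).

-0.201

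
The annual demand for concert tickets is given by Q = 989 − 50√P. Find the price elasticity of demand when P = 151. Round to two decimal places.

At P = 151, Q = 374.590.
dQ/dP = −50/(2√P) = -2.034.
ε = (dQ/dP)(P/Q) = (-2.034)(151/374.590).
|ε| < 1, so demand is inelastic at this price.

-0.82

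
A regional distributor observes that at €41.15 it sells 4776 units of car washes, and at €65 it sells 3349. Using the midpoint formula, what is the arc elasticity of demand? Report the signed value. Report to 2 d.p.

-0.78

ΔQ = 3349 − 4776 = -1427; ΔP = 65 − 41.15 = 23.85.
Midpoints: P̄ = 53.08, Q̄ = 4062.5.
ε = (ΔQ/ΔP)(P̄/Q̄) = (-1427/23.85)(53.08/4062.5).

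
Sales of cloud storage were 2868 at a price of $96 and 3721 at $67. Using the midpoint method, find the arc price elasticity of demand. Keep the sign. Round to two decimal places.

ΔQ = 3721 − 2868 = 853; ΔP = 67 − 96 = -29.
Midpoints: P̄ = 81.50, Q̄ = 3294.5.
ε = (ΔQ/ΔP)(P̄/Q̄) = (853/-29)(81.50/3294.5).

-0.73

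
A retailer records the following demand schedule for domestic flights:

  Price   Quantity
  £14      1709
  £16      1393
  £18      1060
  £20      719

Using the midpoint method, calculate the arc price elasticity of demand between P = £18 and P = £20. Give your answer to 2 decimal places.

-3.64

At P = 18, Q = 1060; at P = 20, Q = 719.
ΔQ = -341, ΔP = 2. Midpoints: P̄ = 19.00, Q̄ = 889.5.
ε = (ΔQ/ΔP)(P̄/Q̄) = (-341/2)(19.00/889.5).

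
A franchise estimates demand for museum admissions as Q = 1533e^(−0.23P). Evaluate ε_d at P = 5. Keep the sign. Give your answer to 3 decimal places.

-1.150

At P = 5, Q = 485.404.
dQ/dP = −0.23·1533e^(−0.23P) = −0.23Q = -111.643.
ε = (dQ/dP)(P/Q) = (-111.643)(5/485.404).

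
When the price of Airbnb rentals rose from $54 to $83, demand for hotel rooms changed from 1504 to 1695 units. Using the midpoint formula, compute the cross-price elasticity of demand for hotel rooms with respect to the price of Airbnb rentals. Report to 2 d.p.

0.28

ΔQ_x = 1695 − 1504 = 191; ΔP_y = 83 − 54 = 29.
Midpoints: P̄_y = 68.50, Q̄_x = 1599.5.
ε_xy = (ΔQ_x/ΔP_y)(P̄_y/Q̄_x) = (191/29)(68.50/1599.5).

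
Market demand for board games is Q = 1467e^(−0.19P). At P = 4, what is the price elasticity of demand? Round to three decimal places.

-0.760

At P = 4, Q = 686.067.
dQ/dP = −0.19·1467e^(−0.19P) = −0.19Q = -130.353.
ε = (dQ/dP)(P/Q) = (-130.353)(4/686.067).
|ε| < 1, so demand is inelastic at this price.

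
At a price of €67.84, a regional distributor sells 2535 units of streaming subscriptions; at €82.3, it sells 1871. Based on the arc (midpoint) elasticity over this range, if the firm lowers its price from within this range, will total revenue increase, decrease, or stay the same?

increase

Arc ε = (-664/14.46)(75.07/2203.0) ≈ -1.565.
|ε| = 1.56 > 1, so demand is elastic. A price cut therefore raises total revenue.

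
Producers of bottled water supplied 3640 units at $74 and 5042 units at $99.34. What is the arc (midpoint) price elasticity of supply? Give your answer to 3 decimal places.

ΔQ = 5042 − 3640 = 1402; ΔP = 99.34 − 74 = 25.34.
Midpoints: P̄ = 86.67, Q̄ = 4341.0.
ε_s = (ΔQ/ΔP)(P̄/Q̄) = (1402/25.34)(86.67/4341.0).

1.105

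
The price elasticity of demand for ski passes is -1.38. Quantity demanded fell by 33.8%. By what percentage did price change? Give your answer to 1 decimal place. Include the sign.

24.5%

%ΔP ≈ %ΔQ / ε = (-33.8%)/(-1.38) = 24.49%.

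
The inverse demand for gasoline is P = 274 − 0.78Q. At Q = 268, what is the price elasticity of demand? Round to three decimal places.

-0.311

At Q = 268, P = 274 − 0.78(268) = 64.96.
dP/dQ = −0.78, so dQ/dP = 1/(−0.78) = -1.282.
ε = (dQ/dP)(P/Q) = (-1.282)(64.96/268).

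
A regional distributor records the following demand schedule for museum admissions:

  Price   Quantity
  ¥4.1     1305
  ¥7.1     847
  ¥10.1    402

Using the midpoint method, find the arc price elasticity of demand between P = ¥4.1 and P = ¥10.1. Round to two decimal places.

-1.25

At P = 4.1, Q = 1305; at P = 10.1, Q = 402.
ΔQ = -903, ΔP = 6.0. Midpoints: P̄ = 7.10, Q̄ = 853.5.
ε = (ΔQ/ΔP)(P̄/Q̄) = (-903/6.0)(7.10/853.5).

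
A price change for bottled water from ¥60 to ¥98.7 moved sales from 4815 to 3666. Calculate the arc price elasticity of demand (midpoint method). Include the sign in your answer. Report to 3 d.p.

-0.556

ΔQ = 3666 − 4815 = -1149; ΔP = 98.7 − 60 = 38.7.
Midpoints: P̄ = 79.35, Q̄ = 4240.5.
ε = (ΔQ/ΔP)(P̄/Q̄) = (-1149/38.7)(79.35/4240.5).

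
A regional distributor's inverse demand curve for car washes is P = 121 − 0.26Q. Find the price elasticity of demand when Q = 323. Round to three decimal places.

At Q = 323, P = 121 − 0.26(323) = 37.02.
dP/dQ = −0.26, so dQ/dP = 1/(−0.26) = -3.846.
ε = (dQ/dP)(P/Q) = (-3.846)(37.02/323).

-0.441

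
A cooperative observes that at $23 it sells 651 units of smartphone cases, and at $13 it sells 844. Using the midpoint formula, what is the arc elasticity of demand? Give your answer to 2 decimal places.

ΔQ = 844 − 651 = 193; ΔP = 13 − 23 = -10.
Midpoints: P̄ = 18.00, Q̄ = 747.5.
ε = (ΔQ/ΔP)(P̄/Q̄) = (193/-10)(18.00/747.5).

-0.46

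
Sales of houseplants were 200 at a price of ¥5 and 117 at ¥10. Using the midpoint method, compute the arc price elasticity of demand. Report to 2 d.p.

ΔQ = 117 − 200 = -83; ΔP = 10 − 5 = 5.
Midpoints: P̄ = 7.50, Q̄ = 158.5.
ε = (ΔQ/ΔP)(P̄/Q̄) = (-83/5)(7.50/158.5).

-0.79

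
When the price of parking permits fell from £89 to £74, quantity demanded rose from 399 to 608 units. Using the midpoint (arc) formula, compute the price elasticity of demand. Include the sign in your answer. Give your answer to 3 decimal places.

ΔQ = 608 − 399 = 209; ΔP = 74 − 89 = -15.
Midpoints: P̄ = 81.50, Q̄ = 503.5.
ε = (ΔQ/ΔP)(P̄/Q̄) = (209/-15)(81.50/503.5).

-2.255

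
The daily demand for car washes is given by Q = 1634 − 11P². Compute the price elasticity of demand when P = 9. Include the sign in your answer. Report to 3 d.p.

-2.398

At P = 9, Q = 743.
dQ/dP = −22P = -198.
ε = (dQ/dP)(P/Q) = (-198)(9/743).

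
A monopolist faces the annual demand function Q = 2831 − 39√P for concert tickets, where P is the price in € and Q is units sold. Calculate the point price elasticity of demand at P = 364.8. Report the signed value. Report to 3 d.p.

At P = 364.8, Q = 2086.110.
dQ/dP = −39/(2√P) = -1.021.
ε = (dQ/dP)(P/Q) = (-1.021)(364.8/2086.110).
|ε| < 1, so demand is inelastic at this price.

-0.179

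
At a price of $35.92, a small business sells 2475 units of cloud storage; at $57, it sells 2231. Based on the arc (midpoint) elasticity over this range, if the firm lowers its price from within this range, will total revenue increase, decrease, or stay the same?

Arc ε = (-244/21.08)(46.46/2353.0) ≈ -0.229.
|ε| = 0.23 < 1, so demand is inelastic. A price cut therefore reduces total revenue.

decrease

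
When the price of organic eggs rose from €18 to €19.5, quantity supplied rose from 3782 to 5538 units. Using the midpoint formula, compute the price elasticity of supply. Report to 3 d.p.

ΔQ = 5538 − 3782 = 1756; ΔP = 19.5 − 18 = 1.5.
Midpoints: P̄ = 18.75, Q̄ = 4660.0.
ε_s = (ΔQ/ΔP)(P̄/Q̄) = (1756/1.5)(18.75/4660.0).

4.710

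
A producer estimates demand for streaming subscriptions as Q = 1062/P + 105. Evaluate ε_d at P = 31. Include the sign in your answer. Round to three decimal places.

-0.246

At P = 31, Q = 139.258.
dQ/dP = −1062/P² = -1.105.
ε = (dQ/dP)(P/Q) = (-1.105)(31/139.258).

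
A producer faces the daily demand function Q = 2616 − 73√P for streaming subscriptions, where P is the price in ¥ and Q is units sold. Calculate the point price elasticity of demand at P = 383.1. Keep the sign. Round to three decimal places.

At P = 383.1, Q = 1187.175.
dQ/dP = −73/(2√P) = -1.865.
ε = (dQ/dP)(P/Q) = (-1.865)(383.1/1187.175).
|ε| < 1, so demand is inelastic at this price.

-0.602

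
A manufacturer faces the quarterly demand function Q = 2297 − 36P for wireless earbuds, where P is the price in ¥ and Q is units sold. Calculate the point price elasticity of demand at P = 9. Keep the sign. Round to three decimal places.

-0.164

At P = 9, Q = 1973.
dQ/dP = −36.
ε = (dQ/dP)(P/Q) = (-36)(9/1973).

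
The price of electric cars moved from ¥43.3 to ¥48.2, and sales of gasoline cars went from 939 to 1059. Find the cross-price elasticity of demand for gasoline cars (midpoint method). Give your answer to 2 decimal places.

ΔQ_x = 1059 − 939 = 120; ΔP_y = 48.2 − 43.3 = 4.9.
Midpoints: P̄_y = 45.75, Q̄_x = 999.0.
ε_xy = (ΔQ_x/ΔP_y)(P̄_y/Q̄_x) = (120/4.9)(45.75/999.0).

1.12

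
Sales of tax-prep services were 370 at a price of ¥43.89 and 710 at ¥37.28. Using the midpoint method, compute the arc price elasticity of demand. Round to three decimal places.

ΔQ = 710 − 370 = 340; ΔP = 37.28 − 43.89 = -6.61.
Midpoints: P̄ = 40.59, Q̄ = 540.0.
ε = (ΔQ/ΔP)(P̄/Q̄) = (340/-6.61)(40.59/540.0).

-3.866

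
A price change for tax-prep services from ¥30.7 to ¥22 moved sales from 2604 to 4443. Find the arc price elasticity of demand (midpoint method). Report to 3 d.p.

ΔQ = 4443 − 2604 = 1839; ΔP = 22 − 30.7 = -8.7.
Midpoints: P̄ = 26.35, Q̄ = 3523.5.
ε = (ΔQ/ΔP)(P̄/Q̄) = (1839/-8.7)(26.35/3523.5).

-1.581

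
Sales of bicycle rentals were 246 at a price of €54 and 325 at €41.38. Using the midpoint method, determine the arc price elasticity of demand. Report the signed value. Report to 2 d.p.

ΔQ = 325 − 246 = 79; ΔP = 41.38 − 54 = -12.62.
Midpoints: P̄ = 47.69, Q̄ = 285.5.
ε = (ΔQ/ΔP)(P̄/Q̄) = (79/-12.62)(47.69/285.5).

-1.05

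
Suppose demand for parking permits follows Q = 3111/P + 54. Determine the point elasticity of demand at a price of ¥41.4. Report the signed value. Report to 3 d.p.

At P = 41.4, Q = 129.145.
dQ/dP = −3111/P² = -1.815.
ε = (dQ/dP)(P/Q) = (-1.815)(41.4/129.145).
|ε| < 1, so demand is inelastic at this price.

-0.582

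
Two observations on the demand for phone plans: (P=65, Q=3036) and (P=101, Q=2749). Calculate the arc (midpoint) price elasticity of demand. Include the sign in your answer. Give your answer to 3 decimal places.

-0.229

ΔQ = 2749 − 3036 = -287; ΔP = 101 − 65 = 36.
Midpoints: P̄ = 83.00, Q̄ = 2892.5.
ε = (ΔQ/ΔP)(P̄/Q̄) = (-287/36)(83.00/2892.5).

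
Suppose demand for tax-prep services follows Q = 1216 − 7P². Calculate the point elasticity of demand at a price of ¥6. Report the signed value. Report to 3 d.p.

At P = 6, Q = 964.
dQ/dP = −14P = -84.
ε = (dQ/dP)(P/Q) = (-84)(6/964).

-0.523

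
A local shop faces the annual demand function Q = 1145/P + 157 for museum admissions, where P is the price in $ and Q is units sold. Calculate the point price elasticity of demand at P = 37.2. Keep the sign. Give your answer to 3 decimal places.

At P = 37.2, Q = 187.780.
dQ/dP = −1145/P² = -0.827.
ε = (dQ/dP)(P/Q) = (-0.827)(37.2/187.780).

-0.164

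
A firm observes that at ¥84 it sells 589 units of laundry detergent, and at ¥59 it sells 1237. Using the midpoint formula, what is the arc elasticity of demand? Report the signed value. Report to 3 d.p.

-2.030

ΔQ = 1237 − 589 = 648; ΔP = 59 − 84 = -25.
Midpoints: P̄ = 71.50, Q̄ = 913.0.
ε = (ΔQ/ΔP)(P̄/Q̄) = (648/-25)(71.50/913.0).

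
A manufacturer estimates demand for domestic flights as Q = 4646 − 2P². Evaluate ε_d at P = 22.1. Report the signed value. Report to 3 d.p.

At P = 22.1, Q = 3669.180.
dQ/dP = −4P = -88.400.
ε = (dQ/dP)(P/Q) = (-88.400)(22.1/3669.180).

-0.532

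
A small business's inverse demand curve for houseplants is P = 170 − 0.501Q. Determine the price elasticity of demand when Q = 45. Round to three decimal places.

At Q = 45, P = 170 − 0.501(45) = 147.45.
dP/dQ = −0.501, so dQ/dP = 1/(−0.501) = -1.996.
ε = (dQ/dP)(P/Q) = (-1.996)(147.45/45).

-6.540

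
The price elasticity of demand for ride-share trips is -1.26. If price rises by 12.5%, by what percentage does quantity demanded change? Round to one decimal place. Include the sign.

-15.8%

%ΔQ ≈ ε × %ΔP = (-1.26)(12.5%) = -15.75%.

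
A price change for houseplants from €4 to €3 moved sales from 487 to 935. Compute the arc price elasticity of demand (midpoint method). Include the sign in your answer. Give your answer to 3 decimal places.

-2.205

ΔQ = 935 − 487 = 448; ΔP = 3 − 4 = -1.
Midpoints: P̄ = 3.50, Q̄ = 711.0.
ε = (ΔQ/ΔP)(P̄/Q̄) = (448/-1)(3.50/711.0).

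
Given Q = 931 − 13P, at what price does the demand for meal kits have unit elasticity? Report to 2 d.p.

35.81

For linear demand Q = a − bP, ε = −bP/(a − bP). |ε| = 1 when bP = a − bP, i.e. P = a/(2b).
P = 931/(2·13) = 931/26 = 35.8077.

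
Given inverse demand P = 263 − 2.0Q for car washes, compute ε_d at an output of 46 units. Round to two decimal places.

-1.86

At Q = 46, P = 263 − 2.0(46) = 171.00.
dP/dQ = −2.0, so dQ/dP = 1/(−2.0) = -0.500.
ε = (dQ/dP)(P/Q) = (-0.500)(171.00/46).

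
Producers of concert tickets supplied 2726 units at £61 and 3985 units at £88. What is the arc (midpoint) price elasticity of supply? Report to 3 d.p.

ΔQ = 3985 − 2726 = 1259; ΔP = 88 − 61 = 27.
Midpoints: P̄ = 74.50, Q̄ = 3355.5.
ε_s = (ΔQ/ΔP)(P̄/Q̄) = (1259/27)(74.50/3355.5).

1.035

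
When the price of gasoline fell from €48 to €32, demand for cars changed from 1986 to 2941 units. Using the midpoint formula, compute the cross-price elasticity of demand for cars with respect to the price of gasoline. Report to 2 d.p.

-0.97

ΔQ_x = 2941 − 1986 = 955; ΔP_y = 32 − 48 = -16.
Midpoints: P̄_y = 40.00, Q̄_x = 2463.5.
ε_xy = (ΔQ_x/ΔP_y)(P̄_y/Q̄_x) = (955/-16)(40.00/2463.5).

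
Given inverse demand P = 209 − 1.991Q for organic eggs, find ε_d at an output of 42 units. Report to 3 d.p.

At Q = 42, P = 209 − 1.991(42) = 125.38.
dP/dQ = −1.991, so dQ/dP = 1/(−1.991) = -0.502.
ε = (dQ/dP)(P/Q) = (-0.502)(125.38/42).

-1.499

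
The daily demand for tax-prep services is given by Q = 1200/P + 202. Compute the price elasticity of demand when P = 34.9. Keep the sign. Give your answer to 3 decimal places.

At P = 34.9, Q = 236.384.
dQ/dP = −1200/P² = -0.985.
ε = (dQ/dP)(P/Q) = (-0.985)(34.9/236.384).

-0.145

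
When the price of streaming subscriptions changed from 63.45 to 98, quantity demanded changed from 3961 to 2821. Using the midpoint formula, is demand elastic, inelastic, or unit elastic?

Arc ε ≈ -0.785.
|ε| = 0.79 < 1.

inelastic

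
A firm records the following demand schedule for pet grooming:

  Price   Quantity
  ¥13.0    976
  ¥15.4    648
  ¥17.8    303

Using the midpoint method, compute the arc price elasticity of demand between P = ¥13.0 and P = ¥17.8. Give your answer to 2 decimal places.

At P = 13.0, Q = 976; at P = 17.8, Q = 303.
ΔQ = -673, ΔP = 4.8. Midpoints: P̄ = 15.40, Q̄ = 639.5.
ε = (ΔQ/ΔP)(P̄/Q̄) = (-673/4.8)(15.40/639.5).

-3.38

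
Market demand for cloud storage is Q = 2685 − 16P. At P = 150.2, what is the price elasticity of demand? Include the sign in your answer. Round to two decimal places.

-8.53

At P = 150.2, Q = 281.800.
dQ/dP = −16.
ε = (dQ/dP)(P/Q) = (-16)(150.2/281.800).
|ε| > 1, so demand is elastic at this price.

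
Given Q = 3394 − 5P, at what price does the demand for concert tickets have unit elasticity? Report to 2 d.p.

For linear demand Q = a − bP, ε = −bP/(a − bP). |ε| = 1 when bP = a − bP, i.e. P = a/(2b).
P = 3394/(2·5) = 3394/10 = 339.4000.

339.40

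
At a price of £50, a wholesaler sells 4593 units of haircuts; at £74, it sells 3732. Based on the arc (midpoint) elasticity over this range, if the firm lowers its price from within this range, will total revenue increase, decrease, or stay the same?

Arc ε = (-861/24)(62.00/4162.5) ≈ -0.534.
|ε| = 0.53 < 1, so demand is inelastic. A price cut therefore reduces total revenue.

decrease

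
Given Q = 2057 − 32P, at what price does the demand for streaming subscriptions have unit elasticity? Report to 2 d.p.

For linear demand Q = a − bP, ε = −bP/(a − bP). |ε| = 1 when bP = a − bP, i.e. P = a/(2b).
P = 2057/(2·32) = 2057/64 = 32.1406.

32.14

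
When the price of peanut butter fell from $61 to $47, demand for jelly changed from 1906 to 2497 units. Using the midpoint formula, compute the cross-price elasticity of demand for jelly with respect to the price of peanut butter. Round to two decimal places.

-1.04

ΔQ_x = 2497 − 1906 = 591; ΔP_y = 47 − 61 = -14.
Midpoints: P̄_y = 54.00, Q̄_x = 2201.5.
ε_xy = (ΔQ_x/ΔP_y)(P̄_y/Q̄_x) = (591/-14)(54.00/2201.5).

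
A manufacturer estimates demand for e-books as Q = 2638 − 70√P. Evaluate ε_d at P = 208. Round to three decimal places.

At P = 208, Q = 1628.446.
dQ/dP = −70/(2√P) = -2.427.
ε = (dQ/dP)(P/Q) = (-2.427)(208/1628.446).

-0.310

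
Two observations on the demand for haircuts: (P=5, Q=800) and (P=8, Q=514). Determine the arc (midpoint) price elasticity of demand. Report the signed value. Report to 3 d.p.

-0.943

ΔQ = 514 − 800 = -286; ΔP = 8 − 5 = 3.
Midpoints: P̄ = 6.50, Q̄ = 657.0.
ε = (ΔQ/ΔP)(P̄/Q̄) = (-286/3)(6.50/657.0).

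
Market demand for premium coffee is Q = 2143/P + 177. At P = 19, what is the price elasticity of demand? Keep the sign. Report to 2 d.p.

-0.39

At P = 19, Q = 289.789.
dQ/dP = −2143/P² = -5.936.
ε = (dQ/dP)(P/Q) = (-5.936)(19/289.789).
|ε| < 1, so demand is inelastic at this price.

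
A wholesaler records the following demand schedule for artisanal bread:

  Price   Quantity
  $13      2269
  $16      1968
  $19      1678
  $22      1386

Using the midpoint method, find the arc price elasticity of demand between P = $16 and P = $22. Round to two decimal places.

-1.10

At P = 16, Q = 1968; at P = 22, Q = 1386.
ΔQ = -582, ΔP = 6. Midpoints: P̄ = 19.00, Q̄ = 1677.0.
ε = (ΔQ/ΔP)(P̄/Q̄) = (-582/6)(19.00/1677.0).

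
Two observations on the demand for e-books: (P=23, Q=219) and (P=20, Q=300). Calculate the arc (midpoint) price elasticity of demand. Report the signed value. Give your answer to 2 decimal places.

-2.24

ΔQ = 300 − 219 = 81; ΔP = 20 − 23 = -3.
Midpoints: P̄ = 21.50, Q̄ = 259.5.
ε = (ΔQ/ΔP)(P̄/Q̄) = (81/-3)(21.50/259.5).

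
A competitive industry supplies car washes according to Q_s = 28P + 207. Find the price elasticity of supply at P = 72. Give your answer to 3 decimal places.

At P = 72, Q_s = 2223.
dQ_s/dP = 28.
ε_s = (dQ_s/dP)(P/Q_s) = (28)(72/2223).

0.907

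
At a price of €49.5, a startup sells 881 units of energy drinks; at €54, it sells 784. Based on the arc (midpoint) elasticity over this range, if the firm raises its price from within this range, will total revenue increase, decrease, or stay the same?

Arc ε = (-97/4.5)(51.75/832.5) ≈ -1.340.
|ε| = 1.34 > 1, so demand is elastic. A price rise therefore reduces total revenue.

decrease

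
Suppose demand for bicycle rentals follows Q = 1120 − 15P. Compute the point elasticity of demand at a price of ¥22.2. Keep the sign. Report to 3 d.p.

-0.423

At P = 22.2, Q = 787.
dQ/dP = −15.
ε = (dQ/dP)(P/Q) = (-15)(22.2/787).
|ε| < 1, so demand is inelastic at this price.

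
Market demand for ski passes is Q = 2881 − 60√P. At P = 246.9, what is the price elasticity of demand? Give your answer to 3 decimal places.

At P = 246.9, Q = 1938.217.
dQ/dP = −60/(2√P) = -1.909.
ε = (dQ/dP)(P/Q) = (-1.909)(246.9/1938.217).

-0.243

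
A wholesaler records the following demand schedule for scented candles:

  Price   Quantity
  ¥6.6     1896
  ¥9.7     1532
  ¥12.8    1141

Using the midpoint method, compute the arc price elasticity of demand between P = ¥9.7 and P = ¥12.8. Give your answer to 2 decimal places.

-1.06

At P = 9.7, Q = 1532; at P = 12.8, Q = 1141.
ΔQ = -391, ΔP = 3.1. Midpoints: P̄ = 11.25, Q̄ = 1336.5.
ε = (ΔQ/ΔP)(P̄/Q̄) = (-391/3.1)(11.25/1336.5).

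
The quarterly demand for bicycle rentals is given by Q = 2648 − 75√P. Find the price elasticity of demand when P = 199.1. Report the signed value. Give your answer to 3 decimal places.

At P = 199.1, Q = 1589.729.
dQ/dP = −75/(2√P) = -2.658.
ε = (dQ/dP)(P/Q) = (-2.658)(199.1/1589.729).
|ε| < 1, so demand is inelastic at this price.

-0.333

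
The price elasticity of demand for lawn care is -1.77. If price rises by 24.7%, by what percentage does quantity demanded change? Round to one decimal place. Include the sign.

-43.7%

%ΔQ ≈ ε × %ΔP = (-1.77)(24.7%) = -43.72%.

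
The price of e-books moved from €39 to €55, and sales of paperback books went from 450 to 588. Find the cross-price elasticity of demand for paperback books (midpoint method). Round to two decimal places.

ΔQ_x = 588 − 450 = 138; ΔP_y = 55 − 39 = 16.
Midpoints: P̄_y = 47.00, Q̄_x = 519.0.
ε_xy = (ΔQ_x/ΔP_y)(P̄_y/Q̄_x) = (138/16)(47.00/519.0).
ε_xy > 0, so the goods are substitutes.

0.78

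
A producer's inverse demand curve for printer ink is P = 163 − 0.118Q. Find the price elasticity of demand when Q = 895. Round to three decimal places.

At Q = 895, P = 163 − 0.118(895) = 57.39.
dP/dQ = −0.118, so dQ/dP = 1/(−0.118) = -8.475.
ε = (dQ/dP)(P/Q) = (-8.475)(57.39/895).

-0.543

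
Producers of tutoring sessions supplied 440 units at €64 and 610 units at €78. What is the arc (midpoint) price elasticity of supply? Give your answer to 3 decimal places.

1.642

ΔQ = 610 − 440 = 170; ΔP = 78 − 64 = 14.
Midpoints: P̄ = 71.00, Q̄ = 525.0.
ε_s = (ΔQ/ΔP)(P̄/Q̄) = (170/14)(71.00/525.0).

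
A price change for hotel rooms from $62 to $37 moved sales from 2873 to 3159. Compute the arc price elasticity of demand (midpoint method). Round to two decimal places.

-0.19

ΔQ = 3159 − 2873 = 286; ΔP = 37 − 62 = -25.
Midpoints: P̄ = 49.50, Q̄ = 3016.0.
ε = (ΔQ/ΔP)(P̄/Q̄) = (286/-25)(49.50/3016.0).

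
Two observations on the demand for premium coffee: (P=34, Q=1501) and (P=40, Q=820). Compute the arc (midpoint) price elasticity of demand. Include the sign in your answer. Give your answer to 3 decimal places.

ΔQ = 820 − 1501 = -681; ΔP = 40 − 34 = 6.
Midpoints: P̄ = 37.00, Q̄ = 1160.5.
ε = (ΔQ/ΔP)(P̄/Q̄) = (-681/6)(37.00/1160.5).

-3.619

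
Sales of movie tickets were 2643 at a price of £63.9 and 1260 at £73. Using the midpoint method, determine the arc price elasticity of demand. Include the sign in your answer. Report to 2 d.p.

-5.33

ΔQ = 1260 − 2643 = -1383; ΔP = 73 − 63.9 = 9.1.
Midpoints: P̄ = 68.45, Q̄ = 1951.5.
ε = (ΔQ/ΔP)(P̄/Q̄) = (-1383/9.1)(68.45/1951.5).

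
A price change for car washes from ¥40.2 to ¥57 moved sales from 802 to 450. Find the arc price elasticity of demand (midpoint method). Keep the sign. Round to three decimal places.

-1.627

ΔQ = 450 − 802 = -352; ΔP = 57 − 40.2 = 16.8.
Midpoints: P̄ = 48.60, Q̄ = 626.0.
ε = (ΔQ/ΔP)(P̄/Q̄) = (-352/16.8)(48.60/626.0).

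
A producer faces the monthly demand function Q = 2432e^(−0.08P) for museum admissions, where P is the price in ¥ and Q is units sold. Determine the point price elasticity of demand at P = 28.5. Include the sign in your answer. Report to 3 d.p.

-2.280

At P = 28.5, Q = 248.755.
dQ/dP = −0.08·2432e^(−0.08P) = −0.08Q = -19.900.
ε = (dQ/dP)(P/Q) = (-19.900)(28.5/248.755).
|ε| > 1, so demand is elastic at this price.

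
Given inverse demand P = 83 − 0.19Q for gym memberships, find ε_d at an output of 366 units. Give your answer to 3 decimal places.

At Q = 366, P = 83 − 0.19(366) = 13.46.
dP/dQ = −0.19, so dQ/dP = 1/(−0.19) = -5.263.
ε = (dQ/dP)(P/Q) = (-5.263)(13.46/366).

-0.194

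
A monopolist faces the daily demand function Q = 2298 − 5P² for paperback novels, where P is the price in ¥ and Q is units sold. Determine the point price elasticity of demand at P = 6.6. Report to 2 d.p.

At P = 6.6, Q = 2080.200.
dQ/dP = −10P = -66.
ε = (dQ/dP)(P/Q) = (-66)(6.6/2080.200).

-0.21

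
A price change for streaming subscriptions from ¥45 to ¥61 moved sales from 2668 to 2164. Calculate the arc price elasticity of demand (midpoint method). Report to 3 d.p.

-0.691

ΔQ = 2164 − 2668 = -504; ΔP = 61 − 45 = 16.
Midpoints: P̄ = 53.00, Q̄ = 2416.0.
ε = (ΔQ/ΔP)(P̄/Q̄) = (-504/16)(53.00/2416.0).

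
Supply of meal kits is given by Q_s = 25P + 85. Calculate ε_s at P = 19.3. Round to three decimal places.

At P = 19.3, Q_s = 567.50.
dQ_s/dP = 25.
ε_s = (dQ_s/dP)(P/Q_s) = (25)(19.3/567.50).

0.850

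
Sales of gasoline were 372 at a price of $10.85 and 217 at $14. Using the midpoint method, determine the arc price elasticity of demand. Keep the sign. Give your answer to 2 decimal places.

ΔQ = 217 − 372 = -155; ΔP = 14 − 10.85 = 3.15.
Midpoints: P̄ = 12.43, Q̄ = 294.5.
ε = (ΔQ/ΔP)(P̄/Q̄) = (-155/3.15)(12.43/294.5).

-2.08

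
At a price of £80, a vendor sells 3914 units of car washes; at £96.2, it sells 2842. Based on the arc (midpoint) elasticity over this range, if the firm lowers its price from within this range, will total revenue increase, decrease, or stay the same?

Arc ε = (-1072/16.2)(88.10/3378.0) ≈ -1.726.
|ε| = 1.73 > 1, so demand is elastic. A price cut therefore raises total revenue.

increase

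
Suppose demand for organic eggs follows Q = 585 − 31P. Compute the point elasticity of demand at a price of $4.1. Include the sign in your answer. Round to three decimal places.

-0.278

At P = 4.1, Q = 457.900.
dQ/dP = −31.
ε = (dQ/dP)(P/Q) = (-31)(4.1/457.900).
|ε| < 1, so demand is inelastic at this price.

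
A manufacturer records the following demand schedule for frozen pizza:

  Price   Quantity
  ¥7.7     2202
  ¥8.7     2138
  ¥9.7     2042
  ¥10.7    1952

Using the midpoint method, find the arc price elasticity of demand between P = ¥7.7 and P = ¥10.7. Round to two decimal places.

At P = 7.7, Q = 2202; at P = 10.7, Q = 1952.
ΔQ = -250, ΔP = 3.0. Midpoints: P̄ = 9.20, Q̄ = 2077.0.
ε = (ΔQ/ΔP)(P̄/Q̄) = (-250/3.0)(9.20/2077.0).

-0.37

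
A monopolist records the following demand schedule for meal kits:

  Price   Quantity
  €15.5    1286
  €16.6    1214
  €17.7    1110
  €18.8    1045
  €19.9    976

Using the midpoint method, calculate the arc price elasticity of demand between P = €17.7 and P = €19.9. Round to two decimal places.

-1.10

At P = 17.7, Q = 1110; at P = 19.9, Q = 976.
ΔQ = -134, ΔP = 2.2. Midpoints: P̄ = 18.80, Q̄ = 1043.0.
ε = (ΔQ/ΔP)(P̄/Q̄) = (-134/2.2)(18.80/1043.0).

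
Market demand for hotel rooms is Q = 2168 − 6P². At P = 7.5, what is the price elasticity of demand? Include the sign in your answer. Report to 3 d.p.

At P = 7.5, Q = 1830.500.
dQ/dP = −12P = -90.
ε = (dQ/dP)(P/Q) = (-90)(7.5/1830.500).
|ε| < 1, so demand is inelastic at this price.

-0.369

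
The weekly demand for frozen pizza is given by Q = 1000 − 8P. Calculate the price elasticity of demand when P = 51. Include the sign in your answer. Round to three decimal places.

At P = 51, Q = 592.
dQ/dP = −8.
ε = (dQ/dP)(P/Q) = (-8)(51/592).

-0.689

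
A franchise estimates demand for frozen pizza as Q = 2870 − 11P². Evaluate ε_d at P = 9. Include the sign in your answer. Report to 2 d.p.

-0.90

At P = 9, Q = 1979.
dQ/dP = −22P = -198.
ε = (dQ/dP)(P/Q) = (-198)(9/1979).
|ε| < 1, so demand is inelastic at this price.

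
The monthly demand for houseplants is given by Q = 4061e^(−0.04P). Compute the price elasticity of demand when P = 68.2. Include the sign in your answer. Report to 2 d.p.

At P = 68.2, Q = 265.386.
dQ/dP = −0.04·4061e^(−0.04P) = −0.04Q = -10.615.
ε = (dQ/dP)(P/Q) = (-10.615)(68.2/265.386).

-2.73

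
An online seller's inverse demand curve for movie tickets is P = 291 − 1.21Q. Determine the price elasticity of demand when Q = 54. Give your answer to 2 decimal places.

At Q = 54, P = 291 − 1.21(54) = 225.66.
dP/dQ = −1.21, so dQ/dP = 1/(−1.21) = -0.826.
ε = (dQ/dP)(P/Q) = (-0.826)(225.66/54).

-3.45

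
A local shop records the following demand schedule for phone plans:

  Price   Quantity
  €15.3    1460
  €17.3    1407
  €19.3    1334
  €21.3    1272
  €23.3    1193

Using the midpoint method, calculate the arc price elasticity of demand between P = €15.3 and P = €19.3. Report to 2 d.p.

-0.39

At P = 15.3, Q = 1460; at P = 19.3, Q = 1334.
ΔQ = -126, ΔP = 4.0. Midpoints: P̄ = 17.30, Q̄ = 1397.0.
ε = (ΔQ/ΔP)(P̄/Q̄) = (-126/4.0)(17.30/1397.0).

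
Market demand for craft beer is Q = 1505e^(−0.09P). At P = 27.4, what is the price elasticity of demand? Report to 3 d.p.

-2.466

At P = 27.4, Q = 127.810.
dQ/dP = −0.09·1505e^(−0.09P) = −0.09Q = -11.503.
ε = (dQ/dP)(P/Q) = (-11.503)(27.4/127.810).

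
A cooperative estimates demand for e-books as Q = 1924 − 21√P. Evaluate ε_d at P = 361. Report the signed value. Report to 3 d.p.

At P = 361, Q = 1525.
dQ/dP = −21/(2√P) = -0.553.
ε = (dQ/dP)(P/Q) = (-0.553)(361/1525).

-0.131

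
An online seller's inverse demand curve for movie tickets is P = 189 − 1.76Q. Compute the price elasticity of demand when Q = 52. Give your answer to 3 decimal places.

-1.065

At Q = 52, P = 189 − 1.76(52) = 97.48.
dP/dQ = −1.76, so dQ/dP = 1/(−1.76) = -0.568.
ε = (dQ/dP)(P/Q) = (-0.568)(97.48/52).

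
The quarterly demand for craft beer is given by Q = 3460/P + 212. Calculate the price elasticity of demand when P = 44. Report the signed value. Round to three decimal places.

-0.271

At P = 44, Q = 290.636.
dQ/dP = −3460/P² = -1.787.
ε = (dQ/dP)(P/Q) = (-1.787)(44/290.636).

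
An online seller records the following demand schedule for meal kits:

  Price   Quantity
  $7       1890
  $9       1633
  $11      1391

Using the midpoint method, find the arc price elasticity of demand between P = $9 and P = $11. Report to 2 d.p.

At P = 9, Q = 1633; at P = 11, Q = 1391.
ΔQ = -242, ΔP = 2. Midpoints: P̄ = 10.00, Q̄ = 1512.0.
ε = (ΔQ/ΔP)(P̄/Q̄) = (-242/2)(10.00/1512.0).

-0.80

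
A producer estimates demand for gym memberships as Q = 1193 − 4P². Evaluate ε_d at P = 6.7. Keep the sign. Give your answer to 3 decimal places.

-0.354

At P = 6.7, Q = 1013.440.
dQ/dP = −8P = -53.600.
ε = (dQ/dP)(P/Q) = (-53.600)(6.7/1013.440).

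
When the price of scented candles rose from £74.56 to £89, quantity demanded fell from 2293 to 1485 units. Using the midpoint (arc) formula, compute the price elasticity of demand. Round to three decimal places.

-2.422

ΔQ = 1485 − 2293 = -808; ΔP = 89 − 74.56 = 14.44.
Midpoints: P̄ = 81.78, Q̄ = 1889.0.
ε = (ΔQ/ΔP)(P̄/Q̄) = (-808/14.44)(81.78/1889.0).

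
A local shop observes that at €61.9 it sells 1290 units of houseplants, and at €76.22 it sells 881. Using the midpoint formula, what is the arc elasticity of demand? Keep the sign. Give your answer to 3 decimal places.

-1.817

ΔQ = 881 − 1290 = -409; ΔP = 76.22 − 61.9 = 14.32.
Midpoints: P̄ = 69.06, Q̄ = 1085.5.
ε = (ΔQ/ΔP)(P̄/Q̄) = (-409/14.32)(69.06/1085.5).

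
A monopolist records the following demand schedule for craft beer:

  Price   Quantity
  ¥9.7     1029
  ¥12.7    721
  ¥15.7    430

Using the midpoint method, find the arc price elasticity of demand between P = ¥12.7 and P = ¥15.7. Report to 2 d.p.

-2.39

At P = 12.7, Q = 721; at P = 15.7, Q = 430.
ΔQ = -291, ΔP = 3.0. Midpoints: P̄ = 14.20, Q̄ = 575.5.
ε = (ΔQ/ΔP)(P̄/Q̄) = (-291/3.0)(14.20/575.5).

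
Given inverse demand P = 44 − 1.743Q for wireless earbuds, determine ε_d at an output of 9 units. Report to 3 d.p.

At Q = 9, P = 44 − 1.743(9) = 28.31.
dP/dQ = −1.743, so dQ/dP = 1/(−1.743) = -0.574.
ε = (dQ/dP)(P/Q) = (-0.574)(28.31/9).

-1.805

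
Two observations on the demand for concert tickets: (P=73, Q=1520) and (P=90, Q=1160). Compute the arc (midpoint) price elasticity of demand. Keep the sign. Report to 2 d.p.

ΔQ = 1160 − 1520 = -360; ΔP = 90 − 73 = 17.
Midpoints: P̄ = 81.50, Q̄ = 1340.0.
ε = (ΔQ/ΔP)(P̄/Q̄) = (-360/17)(81.50/1340.0).

-1.29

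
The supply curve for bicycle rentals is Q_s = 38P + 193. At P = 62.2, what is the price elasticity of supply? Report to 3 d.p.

0.925

At P = 62.2, Q_s = 2556.60.
dQ_s/dP = 38.
ε_s = (dQ_s/dP)(P/Q_s) = (38)(62.2/2556.60).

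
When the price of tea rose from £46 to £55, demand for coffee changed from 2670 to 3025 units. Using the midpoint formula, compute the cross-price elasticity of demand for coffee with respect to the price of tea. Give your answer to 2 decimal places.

ΔQ_x = 3025 − 2670 = 355; ΔP_y = 55 − 46 = 9.
Midpoints: P̄_y = 50.50, Q̄_x = 2847.5.
ε_xy = (ΔQ_x/ΔP_y)(P̄_y/Q̄_x) = (355/9)(50.50/2847.5).

0.70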